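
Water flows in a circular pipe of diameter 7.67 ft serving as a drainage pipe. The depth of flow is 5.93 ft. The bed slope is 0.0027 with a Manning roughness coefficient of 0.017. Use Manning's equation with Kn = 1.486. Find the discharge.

Q = 306 ft³/s

For a circular section of diameter D = 7.67 ft at depth y = 5.93 ft, the central angle is θ = 2 arccos(1 − 2y/D) = 4.297 rad. Then A = (D²/8)(θ − sin θ) = 38.33 ft² and P = Dθ/2 = 16.48 ft.
Hydraulic radius R = A/P = 38.33/16.48 = 2.326 ft.
Manning's equation: Q = (1.486/n) A R^(2/3) S^(1/2) = (1.486/0.017) × 38.33 × 2.326^(2/3) × 0.0027^(1/2) = 306 ft³/s.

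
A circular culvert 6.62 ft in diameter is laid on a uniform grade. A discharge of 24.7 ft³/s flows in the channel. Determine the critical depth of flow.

At critical depth, Q² T / (g A³) = 1, i.e. A³/T = Q²/g = 24.7²/32.2 = 18.95.
Trying y = 1.01 ft: A³/T = 7.674 — low.
Trying y = 1.38 ft: A³/T = 26.14 — high.
Trying y = 1.27 ft: A³/T = 18.88 — ≈ 18.95.

y_c = 1.27 ft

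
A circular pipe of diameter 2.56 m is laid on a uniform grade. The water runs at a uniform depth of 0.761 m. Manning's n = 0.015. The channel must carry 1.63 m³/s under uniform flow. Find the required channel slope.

S = 0.00111

For a circular section of diameter D = 2.56 m at depth y = 0.761 m, the central angle is θ = 2 arccos(1 − 2y/D) = 2.307 rad. Then A = (D²/8)(θ − sin θ) = 1.282 m² and P = Dθ/2 = 2.952 m.
Hydraulic radius R = A/P = 1.282/2.952 = 0.4343 m.
From Manning's equation, S = [nQ / (1 A R^(2/3))]² = [0.015 × 1.63 / (1 × 1.282 × 0.4343^(2/3))]² = 0.00111.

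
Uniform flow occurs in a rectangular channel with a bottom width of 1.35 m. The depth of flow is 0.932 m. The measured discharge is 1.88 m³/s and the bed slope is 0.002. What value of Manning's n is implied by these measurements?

n = 0.016

Flow area A = b·y = 1.35 × 0.932 = 1.258 m². Wetted perimeter P = b + 2y = 1.35 + 2×0.932 = 3.214 m.
Hydraulic radius R = A/P = 1.258/3.214 = 0.3915 m.
Rearranging Manning's equation: n = (1/Q) A R^(2/3) S^(1/2) = (1/1.88) × 1.258 × 0.3915^(2/3) × √0.002 = 0.016.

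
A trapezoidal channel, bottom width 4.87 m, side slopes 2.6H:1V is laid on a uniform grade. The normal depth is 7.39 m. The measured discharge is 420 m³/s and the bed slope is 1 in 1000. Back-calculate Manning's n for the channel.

n = 0.033

With bottom width b = 4.87 m and side slope z = 2.6: A = (b + zy)y = (4.87 + 2.6×7.39)×7.39 = 178 m²; P = b + 2y√(1+z²) = 4.87 + 2×7.39×2.786 = 46.04 m.
Hydraulic radius R = A/P = 178/46.04 = 3.866 m.
Rearranging Manning's equation: n = (1/Q) A R^(2/3) S^(1/2) = (1/420) × 178 × 3.866^(2/3) × √0.001 = 0.033.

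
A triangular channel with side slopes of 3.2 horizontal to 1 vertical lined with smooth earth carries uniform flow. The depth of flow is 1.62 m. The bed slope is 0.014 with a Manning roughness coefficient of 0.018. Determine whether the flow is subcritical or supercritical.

supercritical

For a triangular section with side slope z = 3.2: A = zy² = 3.2×1.62² = 8.398 m²; P = 2y√(1+z²) = 2×1.62×3.353 = 10.86 m.
Hydraulic radius R = A/P = 8.398/10.86 = 0.7731 m.
V = (1/n) R^(2/3) √S = (1/0.018) × 0.7731^(2/3) × √0.014 = 5.537 m/s. Hydraulic depth D_h = A/T = 8.398/10.37 = 0.81 m.
Froude number Fr = V/√(g·D_h) = 5.537/√(9.81×0.81) = 1.96, which is greater than 1, so the flow is supercritical.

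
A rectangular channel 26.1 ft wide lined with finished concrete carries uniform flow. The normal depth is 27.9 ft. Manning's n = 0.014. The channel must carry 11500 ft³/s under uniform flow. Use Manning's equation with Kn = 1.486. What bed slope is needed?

S = 0.0012

Flow area A = b·y = 26.1 × 27.9 = 728.2 ft². Wetted perimeter P = b + 2y = 26.1 + 2×27.9 = 81.9 ft.
Hydraulic radius R = A/P = 728.2/81.9 = 8.891 ft.
From Manning's equation, S = [nQ / (1.486 A R^(2/3))]² = [0.014 × 11500 / (1.486 × 728.2 × 8.891^(2/3))]² = 0.0012.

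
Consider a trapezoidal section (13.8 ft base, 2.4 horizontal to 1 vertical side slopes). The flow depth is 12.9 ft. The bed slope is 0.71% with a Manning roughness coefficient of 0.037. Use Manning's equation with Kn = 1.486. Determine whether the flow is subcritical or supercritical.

subcritical

With bottom width b = 13.8 ft and side slope z = 2.4: A = (b + zy)y = (13.8 + 2.4×12.9)×12.9 = 577.4 ft²; P = b + 2y√(1+z²) = 13.8 + 2×12.9×2.6 = 80.88 ft.
Hydraulic radius R = A/P = 577.4/80.88 = 7.139 ft.
V = (1.486/n) R^(2/3) √S = (1.486/0.037) × 7.139^(2/3) × √0.0071 = 12.55 ft/s. Hydraulic depth D_h = A/T = 577.4/75.72 = 7.626 ft.
Froude number Fr = V/√(g·D_h) = 12.55/√(32.2×7.626) = 0.801, which is less than 1, so the flow is subcritical.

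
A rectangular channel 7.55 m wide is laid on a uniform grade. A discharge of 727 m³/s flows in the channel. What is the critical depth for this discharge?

y_c = 9.81 m

For a rectangular channel, critical depth y_c = (q²/g)^(1/3) where q = Q/b = 727/7.55 = 96.29 m²/s.
So y_c = (96.29²/9.81)^(1/3) = 9.81 m.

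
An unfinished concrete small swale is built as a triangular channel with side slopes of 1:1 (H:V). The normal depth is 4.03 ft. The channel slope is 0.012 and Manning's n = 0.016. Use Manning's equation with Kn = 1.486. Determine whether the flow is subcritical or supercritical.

For a triangular section with side slope z = 1: A = zy² = 1×4.03² = 16.24 ft²; P = 2y√(1+z²) = 2×4.03×1.414 = 11.4 ft.
Hydraulic radius R = A/P = 16.24/11.4 = 1.425 ft.
V = (1.486/n) R^(2/3) √S = (1.486/0.016) × 1.425^(2/3) × √0.012 = 12.88 ft/s. Hydraulic depth D_h = A/T = 16.24/8.06 = 2.015 ft.
Froude number Fr = V/√(g·D_h) = 12.88/√(32.2×2.015) = 1.6, which is greater than 1, so the flow is supercritical.

supercritical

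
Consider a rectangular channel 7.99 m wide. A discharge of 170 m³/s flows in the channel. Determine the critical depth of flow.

For a rectangular channel, critical depth y_c = (q²/g)^(1/3) where q = Q/b = 170/7.99 = 21.28 m²/s.
So y_c = (21.28²/9.81)^(1/3) = 3.59 m.

y_c = 3.59 m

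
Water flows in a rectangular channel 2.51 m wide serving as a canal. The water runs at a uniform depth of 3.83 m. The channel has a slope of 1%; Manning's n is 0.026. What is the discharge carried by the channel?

Q = 35.6 m³/s

Flow area A = b·y = 2.51 × 3.83 = 9.613 m². Wetted perimeter P = b + 2y = 2.51 + 2×3.83 = 10.17 m.
Hydraulic radius R = A/P = 9.613/10.17 = 0.9453 m.
Manning's equation: Q = (1/n) A R^(2/3) S^(1/2) = (1/0.026) × 9.613 × 0.9453^(2/3) × 0.01^(1/2) = 35.6 m³/s.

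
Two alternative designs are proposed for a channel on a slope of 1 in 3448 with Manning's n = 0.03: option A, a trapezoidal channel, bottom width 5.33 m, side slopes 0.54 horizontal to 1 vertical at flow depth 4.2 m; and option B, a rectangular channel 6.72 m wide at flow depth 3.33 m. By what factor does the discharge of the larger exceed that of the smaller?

Channel A: With bottom width b = 5.33 m and side slope z = 0.54: A = (b + zy)y = (5.33 + 0.54×4.2)×4.2 = 31.91 m²; P = b + 2y√(1+z²) = 5.33 + 2×4.2×1.136 = 14.88 m. Hydraulic radius R = A/P = 31.91/14.88 = 2.145 m. Q_A = (1/0.03)·31.91·2.145^(2/3)·√0.00029 = 30.13 m³/s.
Channel B: Flow area A = b·y = 6.72 × 3.33 = 22.38 m². Wetted perimeter P = b + 2y = 6.72 + 2×3.33 = 13.38 m. Hydraulic radius R = A/P = 22.38/13.38 = 1.672 m. Q_B = (1/0.03)·22.38·1.672^(2/3)·√0.00029 = 17.9 m³/s.
The larger discharge is 30.13 m³/s and the smaller is 17.9 m³/s; the ratio is 1.68.

1.68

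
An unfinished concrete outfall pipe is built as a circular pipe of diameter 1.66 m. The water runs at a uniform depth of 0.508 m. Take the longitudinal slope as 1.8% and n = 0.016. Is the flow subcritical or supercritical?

supercritical

For a circular section of diameter D = 1.66 m at depth y = 0.508 m, the central angle is θ = 2 arccos(1 − 2y/D) = 2.345 rad. Then A = (D²/8)(θ − sin θ) = 0.5613 m² and P = Dθ/2 = 1.946 m.
Hydraulic radius R = A/P = 0.5613/1.946 = 0.2884 m.
V = (1/n) R^(2/3) √S = (1/0.016) × 0.2884^(2/3) × √0.018 = 3.661 m/s. Hydraulic depth D_h = A/T = 0.5613/1.53 = 0.3669 m.
Froude number Fr = V/√(g·D_h) = 3.661/√(9.81×0.3669) = 1.93, which is greater than 1, so the flow is supercritical.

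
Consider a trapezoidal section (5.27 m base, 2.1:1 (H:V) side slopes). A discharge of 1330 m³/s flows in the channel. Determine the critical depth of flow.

At critical depth, Q² T / (g A³) = 1, i.e. A³/T = Q²/g = 1330²/9.81 = 180300.
Try y = 5.92 m: A³/T = 38190 — too small.
Try y = 9.96 m: A³/T = 376700 — too large.
Try y = 8.45 m: A³/T = 180500 — close enough.

y_c = 8.45 m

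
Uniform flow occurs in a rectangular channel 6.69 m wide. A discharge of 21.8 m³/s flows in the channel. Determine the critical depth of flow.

y_c = 1.03 m

For a rectangular channel, critical depth y_c = (q²/g)^(1/3) where q = Q/b = 21.8/6.69 = 3.259 m²/s.
So y_c = (3.259²/9.81)^(1/3) = 1.03 m.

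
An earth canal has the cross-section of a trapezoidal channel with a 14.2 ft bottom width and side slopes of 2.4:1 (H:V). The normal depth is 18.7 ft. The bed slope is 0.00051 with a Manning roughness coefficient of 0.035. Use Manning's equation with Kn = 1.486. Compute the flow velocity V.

With bottom width b = 14.2 ft and side slope z = 2.4: A = (b + zy)y = (14.2 + 2.4×18.7)×18.7 = 1105 ft²; P = b + 2y√(1+z²) = 14.2 + 2×18.7×2.6 = 111.4 ft.
Hydraulic radius R = A/P = 1105/111.4 = 9.914 ft.
From Manning's equation, V = (1.486/n) R^(2/3) S^(1/2) = (1.486/0.035) × 9.914^(2/3) × 0.00051^(1/2) = 4.42 ft/s.

V = 4.42 ft/s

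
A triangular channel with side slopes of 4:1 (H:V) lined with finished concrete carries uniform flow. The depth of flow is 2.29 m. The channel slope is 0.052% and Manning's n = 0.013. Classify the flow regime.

subcritical

For a triangular section with side slope z = 4: A = zy² = 4×2.29² = 20.98 m²; P = 2y√(1+z²) = 2×2.29×4.123 = 18.88 m.
Hydraulic radius R = A/P = 20.98/18.88 = 1.111 m.
V = (1/n) R^(2/3) √S = (1/0.013) × 1.111^(2/3) × √0.00052 = 1.881 m/s. Hydraulic depth D_h = A/T = 20.98/18.32 = 1.145 m.
Froude number Fr = V/√(g·D_h) = 1.881/√(9.81×1.145) = 0.561, which is less than 1, so the flow is subcritical.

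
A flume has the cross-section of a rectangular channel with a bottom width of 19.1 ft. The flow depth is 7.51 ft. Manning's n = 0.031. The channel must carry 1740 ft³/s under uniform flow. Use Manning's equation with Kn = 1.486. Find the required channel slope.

S = 0.00944

Flow area A = b·y = 19.1 × 7.51 = 143.4 ft². Wetted perimeter P = b + 2y = 19.1 + 2×7.51 = 34.12 ft.
Hydraulic radius R = A/P = 143.4/34.12 = 4.204 ft.
From Manning's equation, S = [nQ / (1.486 A R^(2/3))]² = [0.031 × 1740 / (1.486 × 143.4 × 4.204^(2/3))]² = 0.00944.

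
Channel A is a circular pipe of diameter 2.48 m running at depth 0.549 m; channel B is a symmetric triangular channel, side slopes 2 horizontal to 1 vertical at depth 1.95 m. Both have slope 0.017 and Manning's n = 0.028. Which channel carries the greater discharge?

channel B

Channel A: For a circular section of diameter D = 2.48 m at depth y = 0.549 m, the central angle is θ = 2 arccos(1 − 2y/D) = 1.959 rad. Then A = (D²/8)(θ − sin θ) = 0.7949 m² and P = Dθ/2 = 2.43 m. Hydraulic radius R = A/P = 0.7949/2.43 = 0.3272 m. Q_A = (1/0.028)·0.7949·0.3272^(2/3)·√0.017 = 1.758 m³/s.
Channel B: For a triangular section with side slope z = 2: A = zy² = 2×1.95² = 7.605 m²; P = 2y√(1+z²) = 2×1.95×2.236 = 8.721 m. Hydraulic radius R = A/P = 7.605/8.721 = 0.8721 m. Q_B = (1/0.028)·7.605·0.8721^(2/3)·√0.017 = 32.32 m³/s.
Q_A = 1.758 m³/s vs Q_B = 32.32 m³/s, so channel B carries more.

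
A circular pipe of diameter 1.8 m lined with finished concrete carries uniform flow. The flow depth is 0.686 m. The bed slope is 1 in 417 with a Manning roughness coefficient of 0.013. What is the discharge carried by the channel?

For a circular section of diameter D = 1.8 m at depth y = 0.686 m, the central angle is θ = 2 arccos(1 − 2y/D) = 2.661 rad. Then A = (D²/8)(θ − sin θ) = 0.8908 m² and P = Dθ/2 = 2.395 m.
Hydraulic radius R = A/P = 0.8908/2.395 = 0.3719 m.
Manning's equation: Q = (1/n) A R^(2/3) S^(1/2) = (1/0.013) × 0.8908 × 0.3719^(2/3) × 0.002398^(1/2) = 1.74 m³/s.

Q = 1.74 m³/s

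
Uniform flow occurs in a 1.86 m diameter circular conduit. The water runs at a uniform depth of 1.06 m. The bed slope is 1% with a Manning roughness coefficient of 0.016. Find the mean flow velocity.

V = 3.95 m/s

For a circular section of diameter D = 1.86 m at depth y = 1.06 m, the central angle is θ = 2 arccos(1 − 2y/D) = 3.422 rad. Then A = (D²/8)(θ − sin θ) = 1.6 m² and P = Dθ/2 = 3.183 m.
Hydraulic radius R = A/P = 1.6/3.183 = 0.5026 m.
From Manning's equation, V = (1/n) R^(2/3) S^(1/2) = (1/0.016) × 0.5026^(2/3) × 0.01^(1/2) = 3.95 m/s.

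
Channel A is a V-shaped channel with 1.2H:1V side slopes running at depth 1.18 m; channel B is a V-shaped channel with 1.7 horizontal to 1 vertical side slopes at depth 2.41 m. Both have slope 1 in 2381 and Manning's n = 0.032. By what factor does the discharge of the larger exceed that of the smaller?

Channel A: For a triangular section with side slope z = 1.2: A = zy² = 1.2×1.18² = 1.671 m²; P = 2y√(1+z²) = 2×1.18×1.562 = 3.686 m. Hydraulic radius R = A/P = 1.671/3.686 = 0.4533 m. Q_A = (1/0.032)·1.671·0.4533^(2/3)·√0.00042 = 0.6314 m³/s.
Channel B: For a triangular section with side slope z = 1.7: A = zy² = 1.7×2.41² = 9.874 m²; P = 2y√(1+z²) = 2×2.41×1.972 = 9.507 m. Hydraulic radius R = A/P = 9.874/9.507 = 1.039 m. Q_B = (1/0.032)·9.874·1.039^(2/3)·√0.00042 = 6.485 m³/s.
The larger discharge is 6.485 m³/s and the smaller is 0.6314 m³/s; the ratio is 10.3.

10.3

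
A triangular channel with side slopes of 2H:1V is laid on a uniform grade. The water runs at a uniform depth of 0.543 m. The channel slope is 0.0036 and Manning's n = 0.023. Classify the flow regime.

For a triangular section with side slope z = 2: A = zy² = 2×0.543² = 0.5897 m²; P = 2y√(1+z²) = 2×0.543×2.236 = 2.428 m.
Hydraulic radius R = A/P = 0.5897/2.428 = 0.2428 m.
V = (1/n) R^(2/3) √S = (1/0.023) × 0.2428^(2/3) × √0.0036 = 1.015 m/s. Hydraulic depth D_h = A/T = 0.5897/2.172 = 0.2715 m.
Froude number Fr = V/√(g·D_h) = 1.015/√(9.81×0.2715) = 0.622, which is less than 1, so the flow is subcritical.

subcritical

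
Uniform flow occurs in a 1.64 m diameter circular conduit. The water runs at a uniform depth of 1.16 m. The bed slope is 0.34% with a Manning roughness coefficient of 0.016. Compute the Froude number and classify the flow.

For a circular section of diameter D = 1.64 m at depth y = 1.16 m, the central angle is θ = 2 arccos(1 − 2y/D) = 3.997 rad. Then A = (D²/8)(θ − sin θ) = 1.597 m² and P = Dθ/2 = 3.277 m.
Hydraulic radius R = A/P = 1.597/3.277 = 0.4874 m.
V = (1/n) R^(2/3) √S = (1/0.016) × 0.4874^(2/3) × √0.0034 = 2.257 m/s. Hydraulic depth D_h = A/T = 1.597/1.492 = 1.07 m.
Froude number Fr = V/√(g·D_h) = 2.257/√(9.81×1.07) = 0.697, which is less than 1, so the flow is subcritical.

subcritical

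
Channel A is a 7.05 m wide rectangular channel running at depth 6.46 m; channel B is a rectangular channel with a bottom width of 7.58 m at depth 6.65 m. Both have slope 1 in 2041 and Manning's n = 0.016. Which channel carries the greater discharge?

Channel A: Flow area A = b·y = 7.05 × 6.46 = 45.54 m². Wetted perimeter P = b + 2y = 7.05 + 2×6.46 = 19.97 m. Hydraulic radius R = A/P = 45.54/19.97 = 2.281 m. Q_A = (1/0.016)·45.54·2.281^(2/3)·√0.00049 = 109.2 m³/s.
Channel B: Flow area A = b·y = 7.58 × 6.65 = 50.41 m². Wetted perimeter P = b + 2y = 7.58 + 2×6.65 = 20.88 m. Hydraulic radius R = A/P = 50.41/20.88 = 2.414 m. Q_B = (1/0.016)·50.41·2.414^(2/3)·√0.00049 = 125.5 m³/s.
Q_A = 109.2 m³/s vs Q_B = 125.5 m³/s, so channel B carries more.

channel B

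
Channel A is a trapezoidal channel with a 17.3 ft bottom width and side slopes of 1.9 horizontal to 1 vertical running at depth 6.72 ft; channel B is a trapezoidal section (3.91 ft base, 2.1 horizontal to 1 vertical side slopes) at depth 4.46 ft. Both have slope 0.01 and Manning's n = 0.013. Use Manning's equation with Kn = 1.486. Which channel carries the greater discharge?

Channel A: With bottom width b = 17.3 ft and side slope z = 1.9: A = (b + zy)y = (17.3 + 1.9×6.72)×6.72 = 202.1 ft²; P = b + 2y√(1+z²) = 17.3 + 2×6.72×2.147 = 46.16 ft. Hydraulic radius R = A/P = 202.1/46.16 = 4.378 ft. Q_A = (1.486/0.013)·202.1·4.378^(2/3)·√0.01 = 6181 ft³/s.
Channel B: With bottom width b = 3.91 ft and side slope z = 2.1: A = (b + zy)y = (3.91 + 2.1×4.46)×4.46 = 59.21 ft²; P = b + 2y√(1+z²) = 3.91 + 2×4.46×2.326 = 24.66 ft. Hydraulic radius R = A/P = 59.21/24.66 = 2.401 ft. Q_B = (1.486/0.013)·59.21·2.401^(2/3)·√0.01 = 1214 ft³/s.
Q_A = 6181 ft³/s vs Q_B = 1214 ft³/s, so channel A carries more.

channel A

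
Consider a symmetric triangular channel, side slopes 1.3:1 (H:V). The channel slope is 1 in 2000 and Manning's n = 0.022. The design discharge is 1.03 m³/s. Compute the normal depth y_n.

y_n = 1.15 m

Manning's equation rearranged: A R^(2/3) = nQ / (1·√S) = 0.022 × 1.03 / (√0.0005) = 1.013.
Trying y = 0.943 m: A R^(2/3) = 0.5998 — too small.
Trying y = 1.4 m: A R^(2/3) = 1.72 — too large.
Trying y = 1.15 m: A R^(2/3) = 1.018 — ≈ 1.013.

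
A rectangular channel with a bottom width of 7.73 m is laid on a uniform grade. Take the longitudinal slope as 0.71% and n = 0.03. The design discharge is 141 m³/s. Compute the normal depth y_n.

y_n = 4.1 m

Manning's equation rearranged: A R^(2/3) = nQ / (1·√S) = 0.03 × 141 / (√0.0071) = 50.2.
Try y = 3.5 m: A R^(2/3) = 40.58 — too small.
Try y = 4.1 m: A R^(2/3) = 50.13 — close enough.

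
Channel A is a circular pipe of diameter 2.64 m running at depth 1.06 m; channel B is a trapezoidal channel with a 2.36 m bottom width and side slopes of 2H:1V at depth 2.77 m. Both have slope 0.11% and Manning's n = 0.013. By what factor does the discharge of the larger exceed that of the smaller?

20.2

Channel A: For a circular section of diameter D = 2.64 m at depth y = 1.06 m, the central angle is θ = 2 arccos(1 − 2y/D) = 2.745 rad. Then A = (D²/8)(θ − sin θ) = 2.055 m² and P = Dθ/2 = 3.623 m. Hydraulic radius R = A/P = 2.055/3.623 = 0.5671 m. Q_A = (1/0.013)·2.055·0.5671^(2/3)·√0.0011 = 3.592 m³/s.
Channel B: With bottom width b = 2.36 m and side slope z = 2: A = (b + zy)y = (2.36 + 2×2.77)×2.77 = 21.88 m²; P = b + 2y√(1+z²) = 2.36 + 2×2.77×2.236 = 14.75 m. Hydraulic radius R = A/P = 21.88/14.75 = 1.484 m. Q_B = (1/0.013)·21.88·1.484^(2/3)·√0.0011 = 72.63 m³/s.
The larger discharge is 72.63 m³/s and the smaller is 3.592 m³/s; the ratio is 20.2.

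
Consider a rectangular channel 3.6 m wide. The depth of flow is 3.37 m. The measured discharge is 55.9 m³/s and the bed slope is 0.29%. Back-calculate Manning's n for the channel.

n = 0.013

Flow area A = b·y = 3.6 × 3.37 = 12.13 m². Wetted perimeter P = b + 2y = 3.6 + 2×3.37 = 10.34 m.
Hydraulic radius R = A/P = 12.13/10.34 = 1.173 m.
Rearranging Manning's equation: n = (1/Q) A R^(2/3) S^(1/2) = (1/55.9) × 12.13 × 1.173^(2/3) × √0.0029 = 0.013.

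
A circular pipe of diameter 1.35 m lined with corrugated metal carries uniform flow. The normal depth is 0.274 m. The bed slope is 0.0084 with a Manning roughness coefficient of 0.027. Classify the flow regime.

subcritical

For a circular section of diameter D = 1.35 m at depth y = 0.274 m, the central angle is θ = 2 arccos(1 − 2y/D) = 1.869 rad. Then A = (D²/8)(θ − sin θ) = 0.2081 m² and P = Dθ/2 = 1.262 m.
Hydraulic radius R = A/P = 0.2081/1.262 = 0.1649 m.
V = (1/n) R^(2/3) √S = (1/0.027) × 0.1649^(2/3) × √0.0084 = 1.021 m/s. Hydraulic depth D_h = A/T = 0.2081/1.086 = 0.1917 m.
Froude number Fr = V/√(g·D_h) = 1.021/√(9.81×0.1917) = 0.745, which is less than 1, so the flow is subcritical.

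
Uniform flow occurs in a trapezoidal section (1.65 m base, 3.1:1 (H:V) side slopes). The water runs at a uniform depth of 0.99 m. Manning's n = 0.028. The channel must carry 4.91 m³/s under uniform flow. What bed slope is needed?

S = 0.0018

With bottom width b = 1.65 m and side slope z = 3.1: A = (b + zy)y = (1.65 + 3.1×0.99)×0.99 = 4.672 m²; P = b + 2y√(1+z²) = 1.65 + 2×0.99×3.257 = 8.099 m.
Hydraulic radius R = A/P = 4.672/8.099 = 0.5768 m.
From Manning's equation, S = [nQ / (1 A R^(2/3))]² = [0.028 × 4.91 / (1 × 4.672 × 0.5768^(2/3))]² = 0.0018.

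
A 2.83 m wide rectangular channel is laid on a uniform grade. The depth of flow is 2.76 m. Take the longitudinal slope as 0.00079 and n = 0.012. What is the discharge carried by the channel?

Q = 17.5 m³/s

Flow area A = b·y = 2.83 × 2.76 = 7.811 m². Wetted perimeter P = b + 2y = 2.83 + 2×2.76 = 8.35 m.
Hydraulic radius R = A/P = 7.811/8.35 = 0.9354 m.
Manning's equation: Q = (1/n) A R^(2/3) S^(1/2) = (1/0.012) × 7.811 × 0.9354^(2/3) × 0.00079^(1/2) = 17.5 m³/s.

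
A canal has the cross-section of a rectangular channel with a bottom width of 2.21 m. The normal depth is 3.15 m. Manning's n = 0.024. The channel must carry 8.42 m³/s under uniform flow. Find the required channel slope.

S = 0.0011

Flow area A = b·y = 2.21 × 3.15 = 6.962 m². Wetted perimeter P = b + 2y = 2.21 + 2×3.15 = 8.51 m.
Hydraulic radius R = A/P = 6.962/8.51 = 0.818 m.
From Manning's equation, S = [nQ / (1 A R^(2/3))]² = [0.024 × 8.42 / (1 × 6.962 × 0.818^(2/3))]² = 0.0011.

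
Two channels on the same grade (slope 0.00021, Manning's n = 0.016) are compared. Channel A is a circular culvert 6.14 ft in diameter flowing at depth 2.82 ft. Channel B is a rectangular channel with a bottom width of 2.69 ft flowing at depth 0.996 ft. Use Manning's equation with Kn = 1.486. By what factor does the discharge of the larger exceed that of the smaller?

9.21

Channel A: For a circular section of diameter D = 6.14 ft at depth y = 2.82 ft, the central angle is θ = 2 arccos(1 − 2y/D) = 2.979 rad. Then A = (D²/8)(θ − sin θ) = 13.27 ft² and P = Dθ/2 = 9.144 ft. Hydraulic radius R = A/P = 13.27/9.144 = 1.451 ft. Q_A = (1.486/0.016)·13.27·1.451^(2/3)·√0.00021 = 22.9 ft³/s.
Channel B: Flow area A = b·y = 2.69 × 0.996 = 2.679 ft². Wetted perimeter P = b + 2y = 2.69 + 2×0.996 = 4.682 ft. Hydraulic radius R = A/P = 2.679/4.682 = 0.5722 ft. Q_B = (1.486/0.016)·2.679·0.5722^(2/3)·√0.00021 = 2.485 ft³/s.
The larger discharge is 22.9 ft³/s and the smaller is 2.485 ft³/s; the ratio is 9.21.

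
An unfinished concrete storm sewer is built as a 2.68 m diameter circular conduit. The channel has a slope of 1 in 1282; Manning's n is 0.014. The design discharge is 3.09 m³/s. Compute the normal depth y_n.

y_n = 1.11 m

Manning's equation rearranged: A R^(2/3) = nQ / (1·√S) = 0.014 × 3.09 / (√0.00078) = 1.549.
Try y = 1.26 m: A R^(2/3) = 1.943 — over.
Try y = 0.891 m: A R^(2/3) = 1.03 — short.
Try y = 1.11 m: A R^(2/3) = 1.551 — matches.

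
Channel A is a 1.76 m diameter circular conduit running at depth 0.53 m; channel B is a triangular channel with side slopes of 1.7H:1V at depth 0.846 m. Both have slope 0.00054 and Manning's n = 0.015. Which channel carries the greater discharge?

Channel A: For a circular section of diameter D = 1.76 m at depth y = 0.53 m, the central angle is θ = 2 arccos(1 − 2y/D) = 2.324 rad. Then A = (D²/8)(θ − sin θ) = 0.6171 m² and P = Dθ/2 = 2.045 m. Hydraulic radius R = A/P = 0.6171/2.045 = 0.3018 m. Q_A = (1/0.015)·0.6171·0.3018^(2/3)·√0.00054 = 0.4301 m³/s.
Channel B: For a triangular section with side slope z = 1.7: A = zy² = 1.7×0.846² = 1.217 m²; P = 2y√(1+z²) = 2×0.846×1.972 = 3.337 m. Hydraulic radius R = A/P = 1.217/3.337 = 0.3646 m. Q_B = (1/0.015)·1.217·0.3646^(2/3)·√0.00054 = 0.962 m³/s.
Q_A = 0.4301 m³/s vs Q_B = 0.962 m³/s, so channel B carries more.

channel B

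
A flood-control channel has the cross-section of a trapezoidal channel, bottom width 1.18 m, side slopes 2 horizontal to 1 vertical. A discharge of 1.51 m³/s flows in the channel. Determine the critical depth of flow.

y_c = 0.43 m

At critical depth, Q² T / (g A³) = 1, i.e. A³/T = Q²/g = 1.51²/9.81 = 0.2324.
Try y = 0.524 m: A³/T = 0.4857 — over.
Try y = 0.358 m: A³/T = 0.1197 — short.
Try y = 0.43 m: A³/T = 0.2328 — close enough.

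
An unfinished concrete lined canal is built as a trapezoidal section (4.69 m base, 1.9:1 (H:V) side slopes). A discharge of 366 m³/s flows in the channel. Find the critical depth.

y_c = 4.88 m

At critical depth, Q² T / (g A³) = 1, i.e. A³/T = Q²/g = 366²/9.81 = 13660.
At y = 5.43 m: A³/T = 21370 — high.
At y = 4.88 m: A³/T = 13610 — close enough.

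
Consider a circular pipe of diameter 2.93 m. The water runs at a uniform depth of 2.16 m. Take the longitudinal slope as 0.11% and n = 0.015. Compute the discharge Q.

Q = 10.8 m³/s

For a circular section of diameter D = 2.93 m at depth y = 2.16 m, the central angle is θ = 2 arccos(1 − 2y/D) = 4.13 rad. Then A = (D²/8)(θ − sin θ) = 5.328 m² and P = Dθ/2 = 6.051 m.
Hydraulic radius R = A/P = 5.328/6.051 = 0.8806 m.
Manning's equation: Q = (1/n) A R^(2/3) S^(1/2) = (1/0.015) × 5.328 × 0.8806^(2/3) × 0.0011^(1/2) = 10.8 m³/s.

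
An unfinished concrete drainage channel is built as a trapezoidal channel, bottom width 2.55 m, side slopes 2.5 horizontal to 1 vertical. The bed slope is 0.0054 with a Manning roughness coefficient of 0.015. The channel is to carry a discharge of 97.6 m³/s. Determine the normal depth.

Manning's equation rearranged: A R^(2/3) = nQ / (1·√S) = 0.015 × 97.6 / (√0.0054) = 19.92.
Try y = 1.55 m: A R^(2/3) = 9.379 — low.
Try y = 2.39 m: A R^(2/3) = 24.53 — high.
Try y = 2.18 m: A R^(2/3) = 19.92 — close enough.

y_n = 2.18 m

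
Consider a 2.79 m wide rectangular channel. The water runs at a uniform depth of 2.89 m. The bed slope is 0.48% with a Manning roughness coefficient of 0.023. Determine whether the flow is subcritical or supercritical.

subcritical

Flow area A = b·y = 2.79 × 2.89 = 8.063 m². Wetted perimeter P = b + 2y = 2.79 + 2×2.89 = 8.57 m.
Hydraulic radius R = A/P = 8.063/8.57 = 0.9409 m.
V = (1/n) R^(2/3) √S = (1/0.023) × 0.9409^(2/3) × √0.0048 = 2.892 m/s. Hydraulic depth D_h = A/T = 8.063/2.79 = 2.89 m.
Froude number Fr = V/√(g·D_h) = 2.892/√(9.81×2.89) = 0.543, which is less than 1, so the flow is subcritical.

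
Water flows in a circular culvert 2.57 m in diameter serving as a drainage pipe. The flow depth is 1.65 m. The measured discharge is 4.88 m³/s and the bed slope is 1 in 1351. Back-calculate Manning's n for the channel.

For a circular section of diameter D = 2.57 m at depth y = 1.65 m, the central angle is θ = 2 arccos(1 − 2y/D) = 3.718 rad. Then A = (D²/8)(θ − sin θ) = 3.519 m² and P = Dθ/2 = 4.777 m.
Hydraulic radius R = A/P = 3.519/4.777 = 0.7366 m.
Rearranging Manning's equation: n = (1/Q) A R^(2/3) S^(1/2) = (1/4.88) × 3.519 × 0.7366^(2/3) × √0.0007402 = 0.016.

n = 0.016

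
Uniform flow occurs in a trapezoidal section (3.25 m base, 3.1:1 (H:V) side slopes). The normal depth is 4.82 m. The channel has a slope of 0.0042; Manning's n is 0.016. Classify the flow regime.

With bottom width b = 3.25 m and side slope z = 3.1: A = (b + zy)y = (3.25 + 3.1×4.82)×4.82 = 87.69 m²; P = b + 2y√(1+z²) = 3.25 + 2×4.82×3.257 = 34.65 m.
Hydraulic radius R = A/P = 87.69/34.65 = 2.531 m.
V = (1/n) R^(2/3) √S = (1/0.016) × 2.531^(2/3) × √0.0042 = 7.522 m/s. Hydraulic depth D_h = A/T = 87.69/33.13 = 2.646 m.
Froude number Fr = V/√(g·D_h) = 7.522/√(9.81×2.646) = 1.48, which is greater than 1, so the flow is supercritical.

supercritical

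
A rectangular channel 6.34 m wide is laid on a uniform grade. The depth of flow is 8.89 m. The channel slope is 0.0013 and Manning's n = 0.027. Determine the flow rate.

Q = 133 m³/s

Flow area A = b·y = 6.34 × 8.89 = 56.36 m². Wetted perimeter P = b + 2y = 6.34 + 2×8.89 = 24.12 m.
Hydraulic radius R = A/P = 56.36/24.12 = 2.337 m.
Manning's equation: Q = (1/n) A R^(2/3) S^(1/2) = (1/0.027) × 56.36 × 2.337^(2/3) × 0.0013^(1/2) = 133 m³/s.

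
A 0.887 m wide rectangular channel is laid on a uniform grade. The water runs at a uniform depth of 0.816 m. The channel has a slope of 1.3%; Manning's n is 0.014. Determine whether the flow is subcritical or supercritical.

supercritical

Flow area A = b·y = 0.887 × 0.816 = 0.7238 m². Wetted perimeter P = b + 2y = 0.887 + 2×0.816 = 2.519 m.
Hydraulic radius R = A/P = 0.7238/2.519 = 0.2873 m.
V = (1/n) R^(2/3) √S = (1/0.014) × 0.2873^(2/3) × √0.013 = 3.546 m/s. Hydraulic depth D_h = A/T = 0.7238/0.887 = 0.816 m.
Froude number Fr = V/√(g·D_h) = 3.546/√(9.81×0.816) = 1.25, which is greater than 1, so the flow is supercritical.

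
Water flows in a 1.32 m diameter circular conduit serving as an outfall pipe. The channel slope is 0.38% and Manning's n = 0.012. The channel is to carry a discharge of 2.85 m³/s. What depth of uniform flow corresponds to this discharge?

y_n = 0.934 m

Manning's equation rearranged: A R^(2/3) = nQ / (1·√S) = 0.012 × 2.85 / (√0.0038) = 0.5548.
At y = 1.01 m: A R^(2/3) = 0.6096 — too large.
At y = 0.807 m: A R^(2/3) = 0.4517 — too small.
At y = 0.934 m: A R^(2/3) = 0.5548 — matches.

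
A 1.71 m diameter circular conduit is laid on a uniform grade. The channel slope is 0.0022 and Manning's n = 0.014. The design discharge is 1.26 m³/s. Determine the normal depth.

Manning's equation rearranged: A R^(2/3) = nQ / (1·√S) = 0.014 × 1.26 / (√0.0022) = 0.3761.
Try y = 0.481 m: A R^(2/3) = 0.2252 — low.
Try y = 0.731 m: A R^(2/3) = 0.4954 — high.
Try y = 0.629 m: A R^(2/3) = 0.3762 — ≈ 0.3761.

y_n = 0.629 m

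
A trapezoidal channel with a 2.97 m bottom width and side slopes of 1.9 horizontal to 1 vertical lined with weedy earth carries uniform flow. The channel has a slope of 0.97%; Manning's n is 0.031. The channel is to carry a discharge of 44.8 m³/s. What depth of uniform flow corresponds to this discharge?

Manning's equation rearranged: A R^(2/3) = nQ / (1·√S) = 0.031 × 44.8 / (√0.0097) = 14.1.
Try y = 2.36 m: A R^(2/3) = 21.41 — high.
Try y = 1.64 m: A R^(2/3) = 9.96 — low.
Try y = 1.94 m: A R^(2/3) = 14.11 — ≈ 14.1.

y_n = 1.94 m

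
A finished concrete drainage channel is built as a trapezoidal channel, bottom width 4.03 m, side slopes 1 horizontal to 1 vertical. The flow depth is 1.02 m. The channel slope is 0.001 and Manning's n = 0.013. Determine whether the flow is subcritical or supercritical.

subcritical

With bottom width b = 4.03 m and side slope z = 1: A = (b + zy)y = (4.03 + 1×1.02)×1.02 = 5.151 m²; P = b + 2y√(1+z²) = 4.03 + 2×1.02×1.414 = 6.915 m.
Hydraulic radius R = A/P = 5.151/6.915 = 0.7449 m.
V = (1/n) R^(2/3) √S = (1/0.013) × 0.7449^(2/3) × √0.001 = 1.999 m/s. Hydraulic depth D_h = A/T = 5.151/6.07 = 0.8486 m.
Froude number Fr = V/√(g·D_h) = 1.999/√(9.81×0.8486) = 0.693, which is less than 1, so the flow is subcritical.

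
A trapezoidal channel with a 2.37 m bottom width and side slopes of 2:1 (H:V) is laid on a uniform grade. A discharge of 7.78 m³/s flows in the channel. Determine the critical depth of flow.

At critical depth, Q² T / (g A³) = 1, i.e. A³/T = Q²/g = 7.78²/9.81 = 6.17.
Trying y = 1.03 m: A³/T = 14.64 — over.
Trying y = 0.71 m: A³/T = 3.74 — short.
Trying y = 0.816 m: A³/T = 6.181 — close enough.

y_c = 0.816 m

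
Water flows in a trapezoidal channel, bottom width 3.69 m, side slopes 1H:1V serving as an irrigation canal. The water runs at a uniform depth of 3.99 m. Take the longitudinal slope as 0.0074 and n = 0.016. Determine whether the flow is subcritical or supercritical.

With bottom width b = 3.69 m and side slope z = 1: A = (b + zy)y = (3.69 + 1×3.99)×3.99 = 30.64 m²; P = b + 2y√(1+z²) = 3.69 + 2×3.99×1.414 = 14.98 m.
Hydraulic radius R = A/P = 30.64/14.98 = 2.046 m.
V = (1/n) R^(2/3) √S = (1/0.016) × 2.046^(2/3) × √0.0074 = 8.666 m/s. Hydraulic depth D_h = A/T = 30.64/11.67 = 2.626 m.
Froude number Fr = V/√(g·D_h) = 8.666/√(9.81×2.626) = 1.71, which is greater than 1, so the flow is supercritical.

supercritical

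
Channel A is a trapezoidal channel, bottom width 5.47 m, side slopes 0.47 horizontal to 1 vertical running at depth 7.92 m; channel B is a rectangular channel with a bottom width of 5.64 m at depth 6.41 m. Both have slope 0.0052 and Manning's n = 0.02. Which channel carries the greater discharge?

channel A

Channel A: With bottom width b = 5.47 m and side slope z = 0.47: A = (b + zy)y = (5.47 + 0.47×7.92)×7.92 = 72.8 m²; P = b + 2y√(1+z²) = 5.47 + 2×7.92×1.105 = 22.97 m. Hydraulic radius R = A/P = 72.8/22.97 = 3.169 m. Q_A = (1/0.02)·72.8·3.169^(2/3)·√0.0052 = 566.4 m³/s.
Channel B: Flow area A = b·y = 5.64 × 6.41 = 36.15 m². Wetted perimeter P = b + 2y = 5.64 + 2×6.41 = 18.46 m. Hydraulic radius R = A/P = 36.15/18.46 = 1.958 m. Q_B = (1/0.02)·36.15·1.958^(2/3)·√0.0052 = 204 m³/s.
Q_A = 566.4 m³/s vs Q_B = 204 m³/s, so channel A carries more.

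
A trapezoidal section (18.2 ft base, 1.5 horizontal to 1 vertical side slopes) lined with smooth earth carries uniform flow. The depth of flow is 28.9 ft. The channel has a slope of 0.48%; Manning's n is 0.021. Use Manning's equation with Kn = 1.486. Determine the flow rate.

Q = 51900 ft³/s

With bottom width b = 18.2 ft and side slope z = 1.5: A = (b + zy)y = (18.2 + 1.5×28.9)×28.9 = 1779 ft²; P = b + 2y√(1+z²) = 18.2 + 2×28.9×1.803 = 122.4 ft.
Hydraulic radius R = A/P = 1779/122.4 = 14.53 ft.
Manning's equation: Q = (1.486/n) A R^(2/3) S^(1/2) = (1.486/0.021) × 1779 × 14.53^(2/3) × 0.0048^(1/2) = 51900 ft³/s.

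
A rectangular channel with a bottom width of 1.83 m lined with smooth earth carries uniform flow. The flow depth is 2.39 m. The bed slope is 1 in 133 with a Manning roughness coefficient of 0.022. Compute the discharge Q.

Q = 13.1 m³/s

Flow area A = b·y = 1.83 × 2.39 = 4.374 m². Wetted perimeter P = b + 2y = 1.83 + 2×2.39 = 6.61 m.
Hydraulic radius R = A/P = 4.374/6.61 = 0.6617 m.
Manning's equation: Q = (1/n) A R^(2/3) S^(1/2) = (1/0.022) × 4.374 × 0.6617^(2/3) × 0.007519^(1/2) = 13.1 m³/s.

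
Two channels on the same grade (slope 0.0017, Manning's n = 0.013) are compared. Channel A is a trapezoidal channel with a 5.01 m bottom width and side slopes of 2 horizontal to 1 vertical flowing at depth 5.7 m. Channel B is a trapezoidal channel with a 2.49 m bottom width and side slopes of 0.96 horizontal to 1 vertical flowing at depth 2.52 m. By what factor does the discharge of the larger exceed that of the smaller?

Channel A: With bottom width b = 5.01 m and side slope z = 2: A = (b + zy)y = (5.01 + 2×5.7)×5.7 = 93.54 m²; P = b + 2y√(1+z²) = 5.01 + 2×5.7×2.236 = 30.5 m. Hydraulic radius R = A/P = 93.54/30.5 = 3.067 m. Q_A = (1/0.013)·93.54·3.067^(2/3)·√0.0017 = 626.2 m³/s.
Channel B: With bottom width b = 2.49 m and side slope z = 0.96: A = (b + zy)y = (2.49 + 0.96×2.52)×2.52 = 12.37 m²; P = b + 2y√(1+z²) = 2.49 + 2×2.52×1.386 = 9.477 m. Hydraulic radius R = A/P = 12.37/9.477 = 1.305 m. Q_B = (1/0.013)·12.37·1.305^(2/3)·√0.0017 = 46.87 m³/s.
The larger discharge is 626.2 m³/s and the smaller is 46.87 m³/s; the ratio is 13.4.

13.4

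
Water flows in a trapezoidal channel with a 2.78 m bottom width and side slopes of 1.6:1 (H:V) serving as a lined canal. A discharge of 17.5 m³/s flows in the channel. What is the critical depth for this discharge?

y_c = 1.25 m

At critical depth, Q² T / (g A³) = 1, i.e. A³/T = Q²/g = 17.5²/9.81 = 31.22.
At y = 1.49 m: A³/T = 60.35 — high.
At y = 0.909 m: A³/T = 10.02 — low.
At y = 1.25 m: A³/T = 31.46 — ≈ 31.22.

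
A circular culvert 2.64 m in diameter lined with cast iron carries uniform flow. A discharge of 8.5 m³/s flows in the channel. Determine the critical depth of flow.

y_c = 1.3 m

At critical depth, Q² T / (g A³) = 1, i.e. A³/T = Q²/g = 8.5²/9.81 = 7.365.
Trying y = 1 m: A³/T = 2.68 — short.
Trying y = 1.59 m: A³/T = 15.82 — over.
Trying y = 1.3 m: A³/T = 7.326 — matches.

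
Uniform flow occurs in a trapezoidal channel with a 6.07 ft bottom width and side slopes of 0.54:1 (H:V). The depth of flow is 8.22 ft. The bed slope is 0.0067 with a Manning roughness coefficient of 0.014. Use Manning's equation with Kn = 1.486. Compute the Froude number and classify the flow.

With bottom width b = 6.07 ft and side slope z = 0.54: A = (b + zy)y = (6.07 + 0.54×8.22)×8.22 = 86.38 ft²; P = b + 2y√(1+z²) = 6.07 + 2×8.22×1.136 = 24.75 ft.
Hydraulic radius R = A/P = 86.38/24.75 = 3.49 ft.
V = (1.486/n) R^(2/3) √S = (1.486/0.014) × 3.49^(2/3) × √0.0067 = 19.99 ft/s. Hydraulic depth D_h = A/T = 86.38/14.95 = 5.779 ft.
Froude number Fr = V/√(g·D_h) = 19.99/√(32.2×5.779) = 1.47, which is greater than 1, so the flow is supercritical.

supercritical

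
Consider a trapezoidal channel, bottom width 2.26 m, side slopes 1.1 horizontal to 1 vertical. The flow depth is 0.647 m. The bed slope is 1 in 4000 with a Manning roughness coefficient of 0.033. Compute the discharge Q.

Q = 0.549 m³/s

With bottom width b = 2.26 m and side slope z = 1.1: A = (b + zy)y = (2.26 + 1.1×0.647)×0.647 = 1.923 m²; P = b + 2y√(1+z²) = 2.26 + 2×0.647×1.487 = 4.184 m.
Hydraulic radius R = A/P = 1.923/4.184 = 0.4596 m.
Manning's equation: Q = (1/n) A R^(2/3) S^(1/2) = (1/0.033) × 1.923 × 0.4596^(2/3) × 0.00025^(1/2) = 0.549 m³/s.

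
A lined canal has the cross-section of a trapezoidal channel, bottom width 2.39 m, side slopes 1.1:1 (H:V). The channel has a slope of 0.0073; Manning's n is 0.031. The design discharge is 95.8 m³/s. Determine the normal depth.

y_n = 3.68 m

Manning's equation rearranged: A R^(2/3) = nQ / (1·√S) = 0.031 × 95.8 / (√0.0073) = 34.76.
Try y = 3.99 m: A R^(2/3) = 41.46 — too large.
Try y = 3.68 m: A R^(2/3) = 34.76 — ≈ 34.76.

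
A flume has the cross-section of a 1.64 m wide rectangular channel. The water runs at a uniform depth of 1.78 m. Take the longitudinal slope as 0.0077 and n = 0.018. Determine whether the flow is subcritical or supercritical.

subcritical

Flow area A = b·y = 1.64 × 1.78 = 2.919 m². Wetted perimeter P = b + 2y = 1.64 + 2×1.78 = 5.2 m.
Hydraulic radius R = A/P = 2.919/5.2 = 0.5614 m.
V = (1/n) R^(2/3) √S = (1/0.018) × 0.5614^(2/3) × √0.0077 = 3.318 m/s. Hydraulic depth D_h = A/T = 2.919/1.64 = 1.78 m.
Froude number Fr = V/√(g·D_h) = 3.318/√(9.81×1.78) = 0.794, which is less than 1, so the flow is subcritical.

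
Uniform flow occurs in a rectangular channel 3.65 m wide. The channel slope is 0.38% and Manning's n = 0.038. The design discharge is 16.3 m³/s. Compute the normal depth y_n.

y_n = 2.62 m

Manning's equation rearranged: A R^(2/3) = nQ / (1·√S) = 0.038 × 16.3 / (√0.0038) = 10.05.
Try y = 1.9 m: A R^(2/3) = 6.612 — too small.
Try y = 3.02 m: A R^(2/3) = 12.01 — too large.
Try y = 2.62 m: A R^(2/3) = 10.04 — ≈ 10.05.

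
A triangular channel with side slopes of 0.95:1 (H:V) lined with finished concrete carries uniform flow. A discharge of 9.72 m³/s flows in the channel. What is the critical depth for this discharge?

At critical depth, Q² T / (g A³) = 1, i.e. A³/T = Q²/g = 9.72²/9.81 = 9.631.
Trying y = 1.26 m: A³/T = 1.433 — short.
Trying y = 2.17 m: A³/T = 21.71 — over.
Trying y = 1.84 m: A³/T = 9.517 — matches.

y_c = 1.84 m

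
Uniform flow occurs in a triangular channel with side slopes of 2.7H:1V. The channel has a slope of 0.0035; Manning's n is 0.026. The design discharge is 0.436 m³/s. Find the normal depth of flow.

y_n = 0.448 m

Manning's equation rearranged: A R^(2/3) = nQ / (1·√S) = 0.026 × 0.436 / (√0.0035) = 0.1916.
Try y = 0.504 m: A R^(2/3) = 0.2621 — too large.
Try y = 0.323 m: A R^(2/3) = 0.08003 — too small.
Try y = 0.448 m: A R^(2/3) = 0.1915 — ≈ 0.1916.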